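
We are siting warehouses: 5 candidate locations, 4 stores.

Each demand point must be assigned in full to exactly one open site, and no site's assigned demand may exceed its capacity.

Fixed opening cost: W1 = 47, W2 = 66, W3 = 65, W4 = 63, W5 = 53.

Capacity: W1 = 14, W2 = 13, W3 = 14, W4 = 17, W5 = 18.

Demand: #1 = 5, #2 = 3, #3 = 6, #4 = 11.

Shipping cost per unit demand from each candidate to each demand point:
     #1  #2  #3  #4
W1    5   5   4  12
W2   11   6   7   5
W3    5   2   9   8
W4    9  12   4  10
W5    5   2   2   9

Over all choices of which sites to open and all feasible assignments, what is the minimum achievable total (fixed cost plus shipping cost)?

Open {W2, W5}; cheapest assignment that respects the capacities:
  W2 (cap 13, load 11): #4 — cost 11×5 = 55
  W5 (cap 18, load 14): #1, #2, #3 — cost 5×5 + 3×2 + 6×2 = 43
  Shipping 98, fixed 119 → total 217.
  Any other capacity-feasible assignment to {W2, W5} ships for at least 98.
Compare {W1, W2}: its best feasible assignment gives total 232.
Compare {W3, W5}: its best feasible assignment gives total 249.
Every other set of open sites that can feasibly serve all demand totals ≥ 232 even under its best assignment. Minimum: 217.

217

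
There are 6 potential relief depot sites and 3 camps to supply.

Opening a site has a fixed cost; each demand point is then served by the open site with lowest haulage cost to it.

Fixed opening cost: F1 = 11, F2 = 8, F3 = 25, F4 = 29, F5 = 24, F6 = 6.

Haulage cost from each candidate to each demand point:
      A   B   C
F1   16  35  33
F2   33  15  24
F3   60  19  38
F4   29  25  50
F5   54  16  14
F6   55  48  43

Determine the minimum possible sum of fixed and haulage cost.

74

Open {F1, F2}: assign each demand point to its cheapest open site.
  A→F1 16, B→F2 15, C→F2 24
  haulage cost 55, fixed 19 → total 74.
Compare {F2}: haulage cost 72 + fixed 8 = 80.
Compare {F1, F2, F6}: haulage cost 55 + fixed 25 = 80.
Compare {F1, F5}: haulage cost 46 + fixed 35 = 81.
All other subsets cost ≥ 80. Minimum total cost: 74.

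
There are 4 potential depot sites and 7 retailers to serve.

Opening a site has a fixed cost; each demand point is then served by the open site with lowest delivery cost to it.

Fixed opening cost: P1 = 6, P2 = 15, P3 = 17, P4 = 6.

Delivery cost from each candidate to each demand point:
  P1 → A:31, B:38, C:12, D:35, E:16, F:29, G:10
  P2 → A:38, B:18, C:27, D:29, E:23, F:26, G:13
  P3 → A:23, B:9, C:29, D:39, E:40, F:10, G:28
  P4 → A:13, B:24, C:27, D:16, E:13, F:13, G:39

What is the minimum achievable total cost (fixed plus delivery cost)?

Open {P1, P3, P4}: assign each demand point to its cheapest open site.
  A→P4 13, B→P3 9, C→P1 12, D→P4 16, E→P4 13, F→P3 10, G→P1 10
  delivery cost 83, fixed 29 → total 112.
Compare {P1, P4}: delivery cost 101 + fixed 12 = 113.
Compare {P1, P2, P4}: delivery cost 95 + fixed 27 = 122.
Compare {P1, P2, P3, P4}: delivery cost 83 + fixed 44 = 127.
All other subsets cost ≥ 113. Minimum total cost: 112.

112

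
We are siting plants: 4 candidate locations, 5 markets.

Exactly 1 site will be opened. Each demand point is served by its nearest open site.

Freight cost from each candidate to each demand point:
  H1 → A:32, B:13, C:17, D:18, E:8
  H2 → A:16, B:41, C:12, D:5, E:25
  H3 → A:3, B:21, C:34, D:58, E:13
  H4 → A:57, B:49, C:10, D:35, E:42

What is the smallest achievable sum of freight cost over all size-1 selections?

88

Open {H1}.
  A→H1 32, B→H1 13, C→H1 17, D→H1 18, E→H1 8  ⇒ total 88.
Compare {H2}: total 99.
Compare {H3}: total 129.
No size-1 selection does better; minimum is 88.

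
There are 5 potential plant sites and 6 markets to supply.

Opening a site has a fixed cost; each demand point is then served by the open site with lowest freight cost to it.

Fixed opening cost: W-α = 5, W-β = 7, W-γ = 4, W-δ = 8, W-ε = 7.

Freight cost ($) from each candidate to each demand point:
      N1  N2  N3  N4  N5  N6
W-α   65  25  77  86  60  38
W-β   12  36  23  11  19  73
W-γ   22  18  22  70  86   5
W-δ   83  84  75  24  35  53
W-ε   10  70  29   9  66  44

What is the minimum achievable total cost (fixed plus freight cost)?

Open {W-β, W-γ}: assign each demand point to its cheapest open site.
  N1→W-β 12, N2→W-γ 18, N3→W-γ 22, N4→W-β 11, N5→W-β 19, N6→W-γ 5
  freight cost 87, fixed 11 → total 98.
Compare {W-β, W-γ, W-ε}: freight cost 83 + fixed 18 = 101.
Compare {W-α, W-β, W-γ}: freight cost 87 + fixed 16 = 103.
Compare {W-β, W-γ, W-δ}: freight cost 87 + fixed 19 = 106.
All other subsets cost ≥ 101. Minimum total cost: 98.

98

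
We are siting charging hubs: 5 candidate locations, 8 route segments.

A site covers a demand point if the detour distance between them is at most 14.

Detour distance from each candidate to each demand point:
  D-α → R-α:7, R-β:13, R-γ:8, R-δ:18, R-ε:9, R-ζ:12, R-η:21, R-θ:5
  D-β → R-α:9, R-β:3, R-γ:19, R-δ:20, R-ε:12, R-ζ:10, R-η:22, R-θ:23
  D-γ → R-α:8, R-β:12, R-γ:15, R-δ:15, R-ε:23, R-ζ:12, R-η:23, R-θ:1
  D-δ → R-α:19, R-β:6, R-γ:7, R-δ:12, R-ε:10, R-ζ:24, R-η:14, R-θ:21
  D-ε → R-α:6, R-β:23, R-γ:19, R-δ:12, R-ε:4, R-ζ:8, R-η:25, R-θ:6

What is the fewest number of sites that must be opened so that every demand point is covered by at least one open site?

2

Coverage sets (demand points within 14 of each site):
  D-α: {R-α, R-β, R-γ, R-ε, R-ζ, R-θ}
  D-β: {R-α, R-β, R-ε, R-ζ}
  D-γ: {R-α, R-β, R-ζ, R-θ}
  D-δ: {R-β, R-γ, R-δ, R-ε, R-η}
  D-ε: {R-α, R-δ, R-ε, R-ζ, R-θ}
No single site covers all 8 demand points.
But {D-α, D-δ} covers everything, so the minimum is 2.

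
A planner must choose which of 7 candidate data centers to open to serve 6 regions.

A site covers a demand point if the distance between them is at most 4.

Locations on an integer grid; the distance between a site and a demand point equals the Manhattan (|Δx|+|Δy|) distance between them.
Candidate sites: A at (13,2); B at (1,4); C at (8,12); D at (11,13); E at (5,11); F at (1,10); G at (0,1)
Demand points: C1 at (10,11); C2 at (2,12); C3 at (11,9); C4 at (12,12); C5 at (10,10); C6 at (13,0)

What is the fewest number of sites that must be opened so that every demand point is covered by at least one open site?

3

Coverage sets (demand points within 4 of each site):
  A: {C6}
  B: {}
  C: {C1, C4, C5}
  D: {C1, C3, C4, C5}
  E: {C2}
  F: {C2}
  G: {}
No 2 sites suffice: every size-2 union leaves at least one demand point uncovered.
But {A, D, E} covers everything, so the minimum is 3.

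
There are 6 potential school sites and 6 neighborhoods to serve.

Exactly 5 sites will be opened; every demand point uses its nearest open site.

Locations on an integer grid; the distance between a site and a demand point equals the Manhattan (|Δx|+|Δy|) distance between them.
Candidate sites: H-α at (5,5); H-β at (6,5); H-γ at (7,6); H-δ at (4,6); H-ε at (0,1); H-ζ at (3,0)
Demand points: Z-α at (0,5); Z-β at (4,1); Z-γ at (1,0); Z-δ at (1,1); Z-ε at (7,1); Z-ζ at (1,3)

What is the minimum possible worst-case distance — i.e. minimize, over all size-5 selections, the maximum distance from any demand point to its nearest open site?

5

Open {H-α, H-β, H-γ, H-δ, H-ε}.
  Farthest demand point is Z-ε at distance 5 (to H-β); all others are ≤ 5.
With {H-α, H-β, H-γ, H-δ, H-ζ} the worst case is 5.
With {H-α, H-β, H-γ, H-ε, H-ζ} the worst case is 5.
No size-5 selection achieves below 5.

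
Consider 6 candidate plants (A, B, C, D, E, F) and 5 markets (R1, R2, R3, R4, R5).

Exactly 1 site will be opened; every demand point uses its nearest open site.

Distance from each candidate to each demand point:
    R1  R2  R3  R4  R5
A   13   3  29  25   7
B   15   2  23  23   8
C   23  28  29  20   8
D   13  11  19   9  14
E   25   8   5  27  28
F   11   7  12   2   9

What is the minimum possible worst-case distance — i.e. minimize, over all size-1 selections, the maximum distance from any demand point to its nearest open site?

Open {F}.
  Farthest demand point is R3 at distance 12 (to F); all others are ≤ 12.
With {D} the worst case is 19.
With {B} the worst case is 23.
No size-1 selection achieves below 12.

12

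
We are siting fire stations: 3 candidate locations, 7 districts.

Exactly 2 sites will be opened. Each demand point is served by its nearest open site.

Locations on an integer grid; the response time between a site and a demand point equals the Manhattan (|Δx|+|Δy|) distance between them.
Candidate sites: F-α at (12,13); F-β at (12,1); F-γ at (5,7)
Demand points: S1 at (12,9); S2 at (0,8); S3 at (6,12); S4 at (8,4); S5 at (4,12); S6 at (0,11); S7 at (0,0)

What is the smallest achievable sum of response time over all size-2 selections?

Open {F-α, F-γ}.
  S1→F-α 4, S2→F-γ 6, S3→F-γ 6, S4→F-γ 6, S5→F-γ 6, S6→F-γ 9, S7→F-γ 12  ⇒ total 49.
Compare {F-β, F-γ}: total 53.
Compare {F-α, F-β}: total 71.

49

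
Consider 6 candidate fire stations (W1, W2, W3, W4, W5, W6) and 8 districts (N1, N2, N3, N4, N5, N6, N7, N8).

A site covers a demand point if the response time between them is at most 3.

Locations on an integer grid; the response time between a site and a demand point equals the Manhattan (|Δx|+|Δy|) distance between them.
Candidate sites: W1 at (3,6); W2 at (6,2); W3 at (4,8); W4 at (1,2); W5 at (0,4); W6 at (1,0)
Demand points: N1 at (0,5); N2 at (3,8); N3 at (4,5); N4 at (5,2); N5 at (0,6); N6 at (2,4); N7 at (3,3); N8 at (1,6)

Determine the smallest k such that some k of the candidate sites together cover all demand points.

Coverage sets (demand points within 3 of each site):
  W1: {N2, N3, N5, N6, N7, N8}
  W2: {N4}
  W3: {N2, N3}
  W4: {N6, N7}
  W5: {N1, N5, N6, N8}
  W6: {}
No 2 sites suffice: every size-2 union leaves at least one demand point uncovered.
But {W1, W2, W5} covers everything, so the minimum is 3.

3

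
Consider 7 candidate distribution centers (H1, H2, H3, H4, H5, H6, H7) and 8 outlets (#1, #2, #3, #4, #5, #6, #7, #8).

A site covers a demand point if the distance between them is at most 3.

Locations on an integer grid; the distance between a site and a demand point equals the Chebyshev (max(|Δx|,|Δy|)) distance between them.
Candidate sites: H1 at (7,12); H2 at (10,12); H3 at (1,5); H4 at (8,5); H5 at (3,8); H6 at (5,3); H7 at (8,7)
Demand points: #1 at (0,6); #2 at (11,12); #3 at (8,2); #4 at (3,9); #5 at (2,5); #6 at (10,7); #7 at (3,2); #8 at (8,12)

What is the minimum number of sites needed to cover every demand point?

Coverage sets (demand points within 3 of each site):
  H1: {#8}
  H2: {#2, #8}
  H3: {#1, #5, #7}
  H4: {#3, #6}
  H5: {#1, #4, #5}
  H6: {#3, #5, #7}
  H7: {#6}
No 3 sites suffice: every size-3 union leaves at least one demand point uncovered.
But {H2, H3, H4, H5} covers everything, so the minimum is 4.

4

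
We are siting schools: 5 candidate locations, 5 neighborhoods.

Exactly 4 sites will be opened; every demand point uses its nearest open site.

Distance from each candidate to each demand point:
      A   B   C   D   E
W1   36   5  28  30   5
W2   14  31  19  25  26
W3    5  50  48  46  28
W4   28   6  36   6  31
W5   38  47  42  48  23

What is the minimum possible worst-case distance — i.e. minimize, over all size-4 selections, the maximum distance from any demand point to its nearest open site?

Open {W1, W2, W3, W4}.
  Farthest demand point is C at distance 19 (to W2); all others are ≤ 19.
With {W1, W2, W4, W5} the worst case is 19.
With {W2, W3, W4, W5} the worst case is 23.
No size-4 selection achieves below 19.

19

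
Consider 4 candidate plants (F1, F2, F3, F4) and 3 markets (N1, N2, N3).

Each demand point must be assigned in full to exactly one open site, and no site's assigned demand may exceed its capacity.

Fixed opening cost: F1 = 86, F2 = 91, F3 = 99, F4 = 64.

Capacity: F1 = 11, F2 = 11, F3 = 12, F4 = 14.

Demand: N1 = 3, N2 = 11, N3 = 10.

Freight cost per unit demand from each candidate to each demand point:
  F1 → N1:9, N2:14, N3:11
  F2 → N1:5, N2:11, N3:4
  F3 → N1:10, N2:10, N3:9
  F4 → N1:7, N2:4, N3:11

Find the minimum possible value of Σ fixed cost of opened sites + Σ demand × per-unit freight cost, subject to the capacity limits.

260

Open {F2, F4}; cheapest assignment that respects the capacities:
  F2 (cap 11, load 10): N3 — cost 10×4 = 40
  F4 (cap 14, load 14): N1, N2 — cost 3×7 + 11×4 = 65
  Shipping 105, fixed 155 → total 260.
  Any other capacity-feasible assignment to {F2, F4} ships for at least 105.
Compare {F3, F4}: its best feasible assignment gives total 318.
Compare {F1, F4}: its best feasible assignment gives total 325.
Every other set of open sites that can feasibly serve all demand totals ≥ 318 even under its best assignment. Minimum: 260.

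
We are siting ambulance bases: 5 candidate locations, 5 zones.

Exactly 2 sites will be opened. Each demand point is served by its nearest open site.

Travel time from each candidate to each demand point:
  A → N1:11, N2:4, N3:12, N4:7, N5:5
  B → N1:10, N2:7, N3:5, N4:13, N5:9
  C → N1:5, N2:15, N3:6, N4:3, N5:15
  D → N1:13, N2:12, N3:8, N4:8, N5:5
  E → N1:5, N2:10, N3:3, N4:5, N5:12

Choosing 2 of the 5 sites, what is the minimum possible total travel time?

22

Open {A, E}.
  N1→E 5, N2→A 4, N3→E 3, N4→E 5, N5→A 5  ⇒ total 22.
Compare {A, C}: total 23.
Compare {D, E}: total 28.
No size-2 selection does better; minimum is 22.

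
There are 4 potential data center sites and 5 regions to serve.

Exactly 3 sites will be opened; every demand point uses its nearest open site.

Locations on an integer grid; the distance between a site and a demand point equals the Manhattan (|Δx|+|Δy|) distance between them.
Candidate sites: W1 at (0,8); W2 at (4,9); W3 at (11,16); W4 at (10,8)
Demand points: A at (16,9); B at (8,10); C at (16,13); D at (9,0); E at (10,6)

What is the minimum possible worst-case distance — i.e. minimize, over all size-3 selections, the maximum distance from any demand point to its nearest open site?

9

Open {W1, W3, W4}.
  Farthest demand point is D at distance 9 (to W4); all others are ≤ 9.
With {W2, W3, W4} the worst case is 9.
With {W1, W2, W4} the worst case is 11.
No size-3 selection achieves below 9.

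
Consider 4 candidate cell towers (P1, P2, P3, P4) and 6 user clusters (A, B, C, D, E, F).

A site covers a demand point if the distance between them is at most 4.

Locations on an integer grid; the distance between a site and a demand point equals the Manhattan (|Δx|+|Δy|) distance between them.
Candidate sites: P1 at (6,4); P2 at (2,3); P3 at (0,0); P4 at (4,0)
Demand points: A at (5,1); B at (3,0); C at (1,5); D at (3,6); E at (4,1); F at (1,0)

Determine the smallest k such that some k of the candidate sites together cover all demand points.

2

Coverage sets (demand points within 4 of each site):
  P1: {A}
  P2: {B, C, D, E, F}
  P3: {B, F}
  P4: {A, B, E, F}
No single site covers all 6 demand points.
But {P1, P2} covers everything, so the minimum is 2.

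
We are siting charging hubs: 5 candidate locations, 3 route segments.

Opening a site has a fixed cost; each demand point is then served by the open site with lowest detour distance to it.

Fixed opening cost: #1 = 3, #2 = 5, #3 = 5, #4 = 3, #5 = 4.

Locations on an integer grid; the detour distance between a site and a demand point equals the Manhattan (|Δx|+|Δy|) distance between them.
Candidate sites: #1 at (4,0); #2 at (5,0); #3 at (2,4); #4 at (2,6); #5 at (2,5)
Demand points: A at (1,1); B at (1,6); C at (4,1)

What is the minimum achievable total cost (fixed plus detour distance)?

Open {#1, #4}: assign each demand point to its cheapest open site.
  A→#1 4, B→#4 1, C→#1 1
  detour distance 6, fixed 6 → total 12.
Compare {#1, #5}: detour distance 7 + fixed 7 = 14.
Compare {#1, #3}: detour distance 8 + fixed 8 = 16.
Compare {#2, #4}: detour distance 8 + fixed 8 = 16.
All other subsets cost ≥ 14. Minimum total cost: 12.

12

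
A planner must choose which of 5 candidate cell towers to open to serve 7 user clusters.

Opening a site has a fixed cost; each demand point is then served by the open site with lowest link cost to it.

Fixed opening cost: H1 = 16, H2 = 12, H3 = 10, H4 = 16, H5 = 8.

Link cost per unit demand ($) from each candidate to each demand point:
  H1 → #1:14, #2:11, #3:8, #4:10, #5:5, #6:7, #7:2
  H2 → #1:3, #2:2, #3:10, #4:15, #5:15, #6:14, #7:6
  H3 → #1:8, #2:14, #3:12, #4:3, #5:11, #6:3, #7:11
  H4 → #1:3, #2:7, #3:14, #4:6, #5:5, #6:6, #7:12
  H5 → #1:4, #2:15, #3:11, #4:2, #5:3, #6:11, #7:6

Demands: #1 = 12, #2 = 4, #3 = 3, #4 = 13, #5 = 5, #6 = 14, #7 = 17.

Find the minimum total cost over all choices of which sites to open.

Open {H1, H2, H3, H5}: assign each demand point to its cheapest open site.
  #1→H2 12×3=36, #2→H2 4×2=8, #3→H1 3×8=24, #4→H5 13×2=26, #5→H5 5×3=15, #6→H3 14×3=42, #7→H1 17×2=34
  link cost 185, fixed 46 → total 231.
Compare {H1, H2, H3}: link cost 208 + fixed 38 = 246.
Compare {H1, H2, H3, H4, H5}: link cost 185 + fixed 62 = 247.
Compare {H1, H3, H4, H5}: link cost 205 + fixed 50 = 255.
All other subsets cost ≥ 246. Minimum total cost: 231.

231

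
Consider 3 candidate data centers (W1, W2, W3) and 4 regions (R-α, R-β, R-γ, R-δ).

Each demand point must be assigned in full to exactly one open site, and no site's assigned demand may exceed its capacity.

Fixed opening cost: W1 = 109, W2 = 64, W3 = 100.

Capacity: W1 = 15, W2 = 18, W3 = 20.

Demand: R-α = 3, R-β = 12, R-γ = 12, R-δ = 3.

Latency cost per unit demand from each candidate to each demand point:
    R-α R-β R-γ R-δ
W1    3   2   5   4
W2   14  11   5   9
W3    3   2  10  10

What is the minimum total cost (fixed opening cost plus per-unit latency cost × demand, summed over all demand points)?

Open {W2, W3}; cheapest assignment that respects the capacities:
  W2 (cap 18, load 15): R-γ, R-δ — cost 12×5 + 3×9 = 87
  W3 (cap 20, load 15): R-α, R-β — cost 3×3 + 12×2 = 33
  Shipping 120, fixed 164 → total 284.
  Any other capacity-feasible assignment to {W2, W3} ships for at least 120.
Compare {W1, W2}: its best feasible assignment gives total 293.
Compare {W1, W3}: its best feasible assignment gives total 314.
Every other set of open sites that can feasibly serve all demand totals ≥ 293 even under its best assignment. Minimum: 284.

284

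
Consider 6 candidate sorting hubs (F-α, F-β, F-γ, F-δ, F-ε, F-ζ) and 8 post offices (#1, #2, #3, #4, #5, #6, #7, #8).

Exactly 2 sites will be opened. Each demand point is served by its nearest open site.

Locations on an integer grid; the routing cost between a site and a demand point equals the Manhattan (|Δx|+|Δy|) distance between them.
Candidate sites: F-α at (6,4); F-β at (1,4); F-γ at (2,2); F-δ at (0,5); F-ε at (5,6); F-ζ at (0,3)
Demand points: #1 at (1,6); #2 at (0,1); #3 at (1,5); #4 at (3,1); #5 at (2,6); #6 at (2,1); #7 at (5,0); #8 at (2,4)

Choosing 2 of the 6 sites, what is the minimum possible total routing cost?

Open {F-β, F-γ}.
  #1→F-β 2, #2→F-γ 3, #3→F-β 1, #4→F-γ 2, #5→F-β 3, #6→F-γ 1, #7→F-γ 5, #8→F-β 1  ⇒ total 18.
Compare {F-γ, F-δ}: total 19.
Compare {F-γ, F-ζ}: total 23.
No size-2 selection does better; minimum is 18.

18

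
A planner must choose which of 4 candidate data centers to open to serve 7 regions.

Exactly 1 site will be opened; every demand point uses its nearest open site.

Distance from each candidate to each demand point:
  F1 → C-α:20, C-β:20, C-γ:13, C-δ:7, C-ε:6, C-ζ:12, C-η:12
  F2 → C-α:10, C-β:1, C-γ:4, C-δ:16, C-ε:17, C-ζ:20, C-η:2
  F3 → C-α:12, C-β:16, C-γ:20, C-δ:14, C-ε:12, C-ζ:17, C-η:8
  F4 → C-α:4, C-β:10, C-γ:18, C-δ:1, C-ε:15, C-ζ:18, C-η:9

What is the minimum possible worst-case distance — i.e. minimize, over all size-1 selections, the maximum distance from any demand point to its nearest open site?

18

Open {F4}.
  Farthest demand point is C-γ at distance 18 (to F4); all others are ≤ 18.
With {F1} the worst case is 20.
With {F2} the worst case is 20.
No size-1 selection achieves below 18.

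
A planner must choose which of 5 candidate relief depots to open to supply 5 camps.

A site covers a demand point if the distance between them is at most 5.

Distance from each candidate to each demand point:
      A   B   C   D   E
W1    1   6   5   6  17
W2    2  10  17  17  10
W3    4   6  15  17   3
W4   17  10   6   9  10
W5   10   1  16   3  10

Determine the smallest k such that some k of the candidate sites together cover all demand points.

3

Coverage sets (demand points within 5 of each site):
  W1: {A, C}
  W2: {A}
  W3: {A, E}
  W4: {}
  W5: {B, D}
No 2 sites suffice: every size-2 union leaves at least one demand point uncovered.
But {W1, W3, W5} covers everything, so the minimum is 3.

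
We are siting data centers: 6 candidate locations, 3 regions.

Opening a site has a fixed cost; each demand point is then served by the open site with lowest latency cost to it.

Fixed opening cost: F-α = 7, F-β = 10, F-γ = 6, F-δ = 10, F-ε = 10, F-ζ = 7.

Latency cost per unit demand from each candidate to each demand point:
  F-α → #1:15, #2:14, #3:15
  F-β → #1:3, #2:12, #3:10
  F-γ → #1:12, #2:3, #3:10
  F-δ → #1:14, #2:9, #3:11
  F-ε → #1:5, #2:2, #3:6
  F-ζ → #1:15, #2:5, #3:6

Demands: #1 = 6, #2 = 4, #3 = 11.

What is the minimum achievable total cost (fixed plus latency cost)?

Open {F-β, F-ε}: assign each demand point to its cheapest open site.
  #1→F-β 6×3=18, #2→F-ε 4×2=8, #3→F-ε 11×6=66
  latency cost 92, fixed 20 → total 112.
Compare {F-ε}: latency cost 104 + fixed 10 = 114.
Compare {F-β, F-γ, F-ε}: latency cost 92 + fixed 26 = 118.
Compare {F-α, F-β, F-ε}: latency cost 92 + fixed 27 = 119.
All other subsets cost ≥ 114. Minimum total cost: 112.

112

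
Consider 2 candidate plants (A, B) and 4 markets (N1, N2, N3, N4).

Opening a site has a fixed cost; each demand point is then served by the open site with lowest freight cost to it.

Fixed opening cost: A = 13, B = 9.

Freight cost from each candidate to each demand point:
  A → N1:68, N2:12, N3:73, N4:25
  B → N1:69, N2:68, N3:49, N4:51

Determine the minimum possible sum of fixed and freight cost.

Open {A, B}: assign each demand point to its cheapest open site.
  N1→A 68, N2→A 12, N3→B 49, N4→A 25
  freight cost 154, fixed 22 → total 176.
Compare {A}: freight cost 178 + fixed 13 = 191.
Compare {B}: freight cost 237 + fixed 9 = 246.

176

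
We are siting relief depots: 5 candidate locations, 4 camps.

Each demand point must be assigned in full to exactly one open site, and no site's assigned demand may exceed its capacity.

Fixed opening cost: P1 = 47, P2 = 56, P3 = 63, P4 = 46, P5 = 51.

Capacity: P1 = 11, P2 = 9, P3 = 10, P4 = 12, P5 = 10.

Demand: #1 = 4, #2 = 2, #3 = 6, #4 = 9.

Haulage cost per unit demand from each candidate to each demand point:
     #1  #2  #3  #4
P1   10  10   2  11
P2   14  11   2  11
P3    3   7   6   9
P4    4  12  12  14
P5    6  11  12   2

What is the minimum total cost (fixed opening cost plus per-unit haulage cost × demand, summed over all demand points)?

210

Open {P1, P4, P5}; cheapest assignment that respects the capacities:
  P1 (cap 11, load 8): #2, #3 — cost 2×10 + 6×2 = 32
  P4 (cap 12, load 4): #1 — cost 4×4 = 16
  P5 (cap 10, load 9): #4 — cost 9×2 = 18
  Shipping 66, fixed 144 → total 210.
  Any other capacity-feasible assignment to {P1, P4, P5} ships for at least 66.
Compare {P1, P3, P5}: its best feasible assignment gives total 217.
Compare {P2, P4, P5}: its best feasible assignment gives total 221.
Every other set of open sites that can feasibly serve all demand totals ≥ 217 even under its best assignment. Minimum: 210.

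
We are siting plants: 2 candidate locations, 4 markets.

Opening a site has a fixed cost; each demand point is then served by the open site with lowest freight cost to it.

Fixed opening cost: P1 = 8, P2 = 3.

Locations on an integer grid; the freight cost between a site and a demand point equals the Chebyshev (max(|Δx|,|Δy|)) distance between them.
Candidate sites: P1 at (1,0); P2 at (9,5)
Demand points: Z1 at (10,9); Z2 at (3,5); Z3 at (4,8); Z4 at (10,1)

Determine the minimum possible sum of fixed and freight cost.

Open {P2}: assign each demand point to its cheapest open site.
  Z1→P2 4, Z2→P2 6, Z3→P2 5, Z4→P2 4
  freight cost 19, fixed 3 → total 22.
Compare {P1, P2}: freight cost 18 + fixed 11 = 29.
Compare {P1}: freight cost 31 + fixed 8 = 39.

22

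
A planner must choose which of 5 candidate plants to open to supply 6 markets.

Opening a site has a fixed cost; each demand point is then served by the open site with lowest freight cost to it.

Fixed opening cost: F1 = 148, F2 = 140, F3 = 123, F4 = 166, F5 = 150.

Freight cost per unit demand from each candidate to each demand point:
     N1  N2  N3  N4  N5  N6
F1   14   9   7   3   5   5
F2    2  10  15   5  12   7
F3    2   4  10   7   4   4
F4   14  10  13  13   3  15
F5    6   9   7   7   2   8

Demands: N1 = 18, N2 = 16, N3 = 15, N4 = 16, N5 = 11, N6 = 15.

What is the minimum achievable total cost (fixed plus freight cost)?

589

Open {F3}: assign each demand point to its cheapest open site.
  N1→F3 18×2=36, N2→F3 16×4=64, N3→F3 15×10=150, N4→F3 16×7=112, N5→F3 11×4=44, N6→F3 15×4=60
  freight cost 466, fixed 123 → total 589.
Compare {F1, F3}: freight cost 357 + fixed 271 = 628.
Compare {F3, F5}: freight cost 399 + fixed 273 = 672.
Compare {F2, F3}: freight cost 434 + fixed 263 = 697.
All other subsets cost ≥ 628. Minimum total cost: 589.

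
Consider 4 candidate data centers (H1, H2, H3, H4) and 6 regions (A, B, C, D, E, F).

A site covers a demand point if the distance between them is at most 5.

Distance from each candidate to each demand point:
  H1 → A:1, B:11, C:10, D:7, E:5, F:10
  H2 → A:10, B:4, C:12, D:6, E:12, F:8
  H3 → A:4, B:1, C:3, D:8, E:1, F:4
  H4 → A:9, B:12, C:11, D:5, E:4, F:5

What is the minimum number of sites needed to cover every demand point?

2

Coverage sets (demand points within 5 of each site):
  H1: {A, E}
  H2: {B}
  H3: {A, B, C, E, F}
  H4: {D, E, F}
No single site covers all 6 demand points.
But {H3, H4} covers everything, so the minimum is 2.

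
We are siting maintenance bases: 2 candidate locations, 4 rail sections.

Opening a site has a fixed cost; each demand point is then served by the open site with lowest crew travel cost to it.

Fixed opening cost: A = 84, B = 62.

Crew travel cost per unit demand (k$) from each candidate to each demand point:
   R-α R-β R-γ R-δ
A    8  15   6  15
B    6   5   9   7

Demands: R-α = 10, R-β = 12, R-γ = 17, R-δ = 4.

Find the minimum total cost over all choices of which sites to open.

363

Open {B}: assign each demand point to its cheapest open site.
  R-α→B 10×6=60, R-β→B 12×5=60, R-γ→B 17×9=153, R-δ→B 4×7=28
  crew travel cost 301, fixed 62 → total 363.
Compare {A, B}: crew travel cost 250 + fixed 146 = 396.
Compare {A}: crew travel cost 422 + fixed 84 = 506.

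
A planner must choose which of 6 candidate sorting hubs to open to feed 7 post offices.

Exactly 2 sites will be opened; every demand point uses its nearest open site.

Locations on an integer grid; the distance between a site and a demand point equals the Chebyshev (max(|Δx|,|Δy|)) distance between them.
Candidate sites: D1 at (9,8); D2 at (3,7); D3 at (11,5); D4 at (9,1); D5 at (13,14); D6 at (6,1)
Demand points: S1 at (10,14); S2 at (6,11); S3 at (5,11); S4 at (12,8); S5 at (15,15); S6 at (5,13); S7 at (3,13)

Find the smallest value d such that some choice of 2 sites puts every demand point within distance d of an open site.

6

Open {D1, D5}.
  Farthest demand point is S7 at distance 6 (to D1); all others are ≤ 6.
With {D2, D5} the worst case is 6.
With {D1, D2} the worst case is 7.
No size-2 selection achieves below 6.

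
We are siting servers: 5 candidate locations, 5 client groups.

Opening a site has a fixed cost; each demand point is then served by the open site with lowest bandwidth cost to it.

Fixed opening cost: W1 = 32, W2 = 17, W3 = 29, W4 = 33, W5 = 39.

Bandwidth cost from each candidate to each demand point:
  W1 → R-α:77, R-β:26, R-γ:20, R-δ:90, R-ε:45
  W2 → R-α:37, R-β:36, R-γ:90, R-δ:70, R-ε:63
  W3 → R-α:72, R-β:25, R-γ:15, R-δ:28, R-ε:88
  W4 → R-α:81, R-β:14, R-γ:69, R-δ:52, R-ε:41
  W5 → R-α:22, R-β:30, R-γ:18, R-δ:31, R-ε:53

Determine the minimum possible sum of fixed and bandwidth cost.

Open {W5}: assign each demand point to its cheapest open site.
  R-α→W5 22, R-β→W5 30, R-γ→W5 18, R-δ→W5 31, R-ε→W5 53
  bandwidth cost 154, fixed 39 → total 193.
Compare {W4, W5}: bandwidth cost 126 + fixed 72 = 198.
Compare {W2, W5}: bandwidth cost 154 + fixed 56 = 210.
Compare {W3, W5}: bandwidth cost 143 + fixed 68 = 211.
All other subsets cost ≥ 198. Minimum total cost: 193.

193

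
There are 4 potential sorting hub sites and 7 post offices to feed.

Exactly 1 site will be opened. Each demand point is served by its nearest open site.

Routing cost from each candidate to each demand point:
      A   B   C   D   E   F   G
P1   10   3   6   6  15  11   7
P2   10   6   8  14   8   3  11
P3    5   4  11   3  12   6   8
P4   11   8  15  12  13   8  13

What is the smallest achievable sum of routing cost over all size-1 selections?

49

Open {P3}.
  A→P3 5, B→P3 4, C→P3 11, D→P3 3, E→P3 12, F→P3 6, G→P3 8  ⇒ total 49.
Compare {P1}: total 58.
Compare {P2}: total 60.
No size-1 selection does better; minimum is 49.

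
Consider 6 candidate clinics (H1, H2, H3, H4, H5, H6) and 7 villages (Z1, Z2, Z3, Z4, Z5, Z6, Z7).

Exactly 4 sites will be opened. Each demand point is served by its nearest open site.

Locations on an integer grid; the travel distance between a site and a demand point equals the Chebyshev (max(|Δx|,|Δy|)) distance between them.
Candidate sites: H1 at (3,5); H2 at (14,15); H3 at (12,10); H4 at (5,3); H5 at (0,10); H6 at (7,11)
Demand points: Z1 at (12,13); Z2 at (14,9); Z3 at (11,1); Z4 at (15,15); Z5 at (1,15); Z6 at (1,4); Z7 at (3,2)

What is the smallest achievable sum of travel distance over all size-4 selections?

Open {H2, H3, H4, H5}.
  Z1→H2 2, Z2→H3 2, Z3→H4 6, Z4→H2 1, Z5→H5 5, Z6→H4 4, Z7→H4 2  ⇒ total 22.
Compare {H1, H2, H3, H5}: total 23.
Compare {H2, H3, H4, H6}: total 23.
No size-4 selection does better; minimum is 22.

22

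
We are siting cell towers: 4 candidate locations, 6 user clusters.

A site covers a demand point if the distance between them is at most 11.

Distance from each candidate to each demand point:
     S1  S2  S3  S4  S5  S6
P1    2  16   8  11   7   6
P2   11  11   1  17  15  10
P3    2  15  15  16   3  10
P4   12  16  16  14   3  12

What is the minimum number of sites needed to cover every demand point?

Coverage sets (demand points within 11 of each site):
  P1: {S1, S3, S4, S5, S6}
  P2: {S1, S2, S3, S6}
  P3: {S1, S5, S6}
  P4: {S5}
No single site covers all 6 demand points.
But {P1, P2} covers everything, so the minimum is 2.

2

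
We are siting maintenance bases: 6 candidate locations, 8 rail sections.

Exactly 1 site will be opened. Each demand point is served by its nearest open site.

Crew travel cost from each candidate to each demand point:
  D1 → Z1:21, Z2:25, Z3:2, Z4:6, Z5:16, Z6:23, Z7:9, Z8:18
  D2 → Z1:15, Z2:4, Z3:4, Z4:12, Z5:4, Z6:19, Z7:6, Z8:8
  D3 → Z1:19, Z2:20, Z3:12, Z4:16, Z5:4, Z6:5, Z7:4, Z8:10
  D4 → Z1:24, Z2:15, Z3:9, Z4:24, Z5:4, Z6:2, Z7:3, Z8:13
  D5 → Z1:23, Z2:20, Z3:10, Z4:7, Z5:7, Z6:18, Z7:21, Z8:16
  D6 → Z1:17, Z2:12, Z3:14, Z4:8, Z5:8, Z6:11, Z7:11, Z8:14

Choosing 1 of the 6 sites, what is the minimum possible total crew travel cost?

72

Open {D2}.
  Z1→D2 15, Z2→D2 4, Z3→D2 4, Z4→D2 12, Z5→D2 4, Z6→D2 19, Z7→D2 6, Z8→D2 8  ⇒ total 72.
Compare {D3}: total 90.
Compare {D4}: total 94.
No size-1 selection does better; minimum is 72.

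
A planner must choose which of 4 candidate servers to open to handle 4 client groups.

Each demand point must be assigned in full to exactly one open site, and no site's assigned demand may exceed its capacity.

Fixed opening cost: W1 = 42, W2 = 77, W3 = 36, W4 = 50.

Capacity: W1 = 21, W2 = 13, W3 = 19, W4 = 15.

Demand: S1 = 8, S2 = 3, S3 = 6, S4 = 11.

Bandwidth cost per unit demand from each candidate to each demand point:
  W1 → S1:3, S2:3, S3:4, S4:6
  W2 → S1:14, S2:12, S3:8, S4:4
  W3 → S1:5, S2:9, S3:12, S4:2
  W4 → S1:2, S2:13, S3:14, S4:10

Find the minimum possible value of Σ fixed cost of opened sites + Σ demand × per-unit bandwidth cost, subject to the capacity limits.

Open {W1, W3}; cheapest assignment that respects the capacities:
  W1 (cap 21, load 17): S1, S2, S3 — cost 8×3 + 3×3 + 6×4 = 57
  W3 (cap 19, load 11): S4 — cost 11×2 = 22
  Shipping 79, fixed 78 → total 157.
  Any other capacity-feasible assignment to {W1, W3} ships for at least 79.
Compare {W1, W3, W4}: its best feasible assignment gives total 199.
Compare {W1, W4}: its best feasible assignment gives total 207.
Every other set of open sites that can feasibly serve all demand totals ≥ 199 even under its best assignment. Minimum: 157.

157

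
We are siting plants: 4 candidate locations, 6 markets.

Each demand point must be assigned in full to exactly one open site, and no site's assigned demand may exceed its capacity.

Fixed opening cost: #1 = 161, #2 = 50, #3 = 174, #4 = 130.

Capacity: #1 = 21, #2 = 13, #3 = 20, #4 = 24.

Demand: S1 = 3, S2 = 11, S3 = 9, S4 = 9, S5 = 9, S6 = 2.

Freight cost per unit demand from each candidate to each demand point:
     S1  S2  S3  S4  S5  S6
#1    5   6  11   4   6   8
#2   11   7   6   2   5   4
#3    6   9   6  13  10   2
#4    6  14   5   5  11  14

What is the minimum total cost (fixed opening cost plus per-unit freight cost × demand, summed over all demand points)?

547

Open {#1, #4}; cheapest assignment that respects the capacities:
  #1 (cap 21, load 20): S2, S5 — cost 11×6 + 9×6 = 120
  #4 (cap 24, load 23): S1, S3, S4, S6 — cost 3×6 + 9×5 + 9×5 + 2×14 = 136
  Shipping 256, fixed 291 → total 547.
  Any other capacity-feasible assignment to {#1, #4} ships for at least 256.
Compare {#1, #2, #4}: its best feasible assignment gives total 550.
Compare {#1, #2, #3}: its best feasible assignment gives total 599.
Every other set of open sites that can feasibly serve all demand totals ≥ 550 even under its best assignment. Minimum: 547.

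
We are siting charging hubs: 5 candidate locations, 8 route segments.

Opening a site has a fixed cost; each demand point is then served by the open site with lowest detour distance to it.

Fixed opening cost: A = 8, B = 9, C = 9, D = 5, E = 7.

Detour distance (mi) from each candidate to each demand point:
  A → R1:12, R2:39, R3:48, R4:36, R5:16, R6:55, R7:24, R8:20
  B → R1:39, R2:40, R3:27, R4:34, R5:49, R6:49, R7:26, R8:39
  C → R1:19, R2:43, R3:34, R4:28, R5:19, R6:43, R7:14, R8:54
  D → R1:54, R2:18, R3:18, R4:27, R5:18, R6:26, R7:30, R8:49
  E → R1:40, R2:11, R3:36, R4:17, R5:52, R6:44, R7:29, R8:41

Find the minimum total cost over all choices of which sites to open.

163

Open {A, C, D, E}: assign each demand point to its cheapest open site.
  R1→A 12, R2→E 11, R3→D 18, R4→E 17, R5→A 16, R6→D 26, R7→C 14, R8→A 20
  detour distance 134, fixed 29 → total 163.
Compare {A, D, E}: detour distance 144 + fixed 20 = 164.
Compare {A, B, C, D, E}: detour distance 134 + fixed 38 = 172.
Compare {A, C, D}: detour distance 151 + fixed 22 = 173.
All other subsets cost ≥ 164. Minimum total cost: 163.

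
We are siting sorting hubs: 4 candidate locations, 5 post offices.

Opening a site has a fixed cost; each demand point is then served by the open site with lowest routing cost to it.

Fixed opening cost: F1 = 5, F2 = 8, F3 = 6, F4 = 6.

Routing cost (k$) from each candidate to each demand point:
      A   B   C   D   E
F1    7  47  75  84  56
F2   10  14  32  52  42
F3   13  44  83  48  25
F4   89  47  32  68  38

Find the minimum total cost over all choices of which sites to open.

143

Open {F2, F3}: assign each demand point to its cheapest open site.
  A→F2 10, B→F2 14, C→F2 32, D→F3 48, E→F3 25
  routing cost 129, fixed 14 → total 143.
Compare {F1, F2, F3}: routing cost 126 + fixed 19 = 145.
Compare {F2, F3, F4}: routing cost 129 + fixed 20 = 149.
Compare {F1, F2, F3, F4}: routing cost 126 + fixed 25 = 151.
All other subsets cost ≥ 145. Minimum total cost: 143.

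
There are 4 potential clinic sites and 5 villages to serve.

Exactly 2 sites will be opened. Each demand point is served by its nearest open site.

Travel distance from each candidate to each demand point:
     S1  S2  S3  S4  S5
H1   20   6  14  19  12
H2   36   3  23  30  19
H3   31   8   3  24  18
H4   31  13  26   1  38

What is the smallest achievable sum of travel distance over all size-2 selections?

Open {H1, H4}.
  S1→H1 20, S2→H1 6, S3→H1 14, S4→H4 1, S5→H1 12  ⇒ total 53.
Compare {H1, H3}: total 60.
Compare {H3, H4}: total 61.
No size-2 selection does better; minimum is 53.

53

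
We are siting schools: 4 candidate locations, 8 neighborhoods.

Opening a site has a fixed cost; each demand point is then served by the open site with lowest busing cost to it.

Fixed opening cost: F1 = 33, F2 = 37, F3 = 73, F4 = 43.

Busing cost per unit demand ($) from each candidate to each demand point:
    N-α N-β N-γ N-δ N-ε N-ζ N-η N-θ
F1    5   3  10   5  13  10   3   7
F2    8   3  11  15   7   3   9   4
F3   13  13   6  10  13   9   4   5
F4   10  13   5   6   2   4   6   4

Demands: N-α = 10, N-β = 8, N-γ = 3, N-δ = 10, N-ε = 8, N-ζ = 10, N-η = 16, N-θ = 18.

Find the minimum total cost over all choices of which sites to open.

Open {F1, F4}: assign each demand point to its cheapest open site.
  N-α→F1 10×5=50, N-β→F1 8×3=24, N-γ→F4 3×5=15, N-δ→F1 10×5=50, N-ε→F4 8×2=16, N-ζ→F4 10×4=40, N-η→F1 16×3=48, N-θ→F4 18×4=72
  busing cost 315, fixed 76 → total 391.
Compare {F1, F2, F4}: busing cost 305 + fixed 113 = 418.
Compare {F1, F2}: busing cost 360 + fixed 70 = 430.
Compare {F1, F3, F4}: busing cost 315 + fixed 149 = 464.
All other subsets cost ≥ 418. Minimum total cost: 391.

391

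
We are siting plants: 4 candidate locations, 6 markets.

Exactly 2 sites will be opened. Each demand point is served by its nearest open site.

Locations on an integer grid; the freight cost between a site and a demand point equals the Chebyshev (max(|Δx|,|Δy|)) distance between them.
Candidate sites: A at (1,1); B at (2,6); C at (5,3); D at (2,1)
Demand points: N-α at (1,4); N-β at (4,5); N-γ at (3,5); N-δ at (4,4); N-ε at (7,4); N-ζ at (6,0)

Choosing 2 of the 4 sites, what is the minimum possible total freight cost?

Open {B, C}.
  N-α→B 2, N-β→B 2, N-γ→B 1, N-δ→C 1, N-ε→C 2, N-ζ→C 3  ⇒ total 11.
Compare {A, C}: total 13.
Compare {C, D}: total 13.
No size-2 selection does better; minimum is 11.

11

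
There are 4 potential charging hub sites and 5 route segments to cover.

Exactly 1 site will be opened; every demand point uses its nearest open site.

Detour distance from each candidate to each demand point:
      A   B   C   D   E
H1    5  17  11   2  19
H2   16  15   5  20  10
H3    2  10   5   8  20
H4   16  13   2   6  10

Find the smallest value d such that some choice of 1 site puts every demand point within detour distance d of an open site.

16

Open {H4}.
  Farthest demand point is A at detour distance 16 (to H4); all others are ≤ 16.
With {H1} the worst case is 19.
With {H2} the worst case is 20.
No size-1 selection achieves below 16.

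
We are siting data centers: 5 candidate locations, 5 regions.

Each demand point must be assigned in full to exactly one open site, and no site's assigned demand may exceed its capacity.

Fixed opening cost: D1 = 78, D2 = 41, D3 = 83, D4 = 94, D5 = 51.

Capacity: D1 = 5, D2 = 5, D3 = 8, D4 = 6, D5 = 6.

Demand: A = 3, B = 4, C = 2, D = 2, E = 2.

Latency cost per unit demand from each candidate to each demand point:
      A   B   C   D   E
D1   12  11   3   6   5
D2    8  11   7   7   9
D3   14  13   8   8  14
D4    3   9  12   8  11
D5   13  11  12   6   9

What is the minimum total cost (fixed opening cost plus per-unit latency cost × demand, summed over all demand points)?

250

Open {D2, D3}; cheapest assignment that respects the capacities:
  D2 (cap 5, load 5): A, E — cost 3×8 + 2×9 = 42
  D3 (cap 8, load 8): B, C, D — cost 4×13 + 2×8 + 2×8 = 84
  Shipping 126, fixed 124 → total 250.
  Any other capacity-feasible assignment to {D2, D3} ships for at least 126.
Compare {D1, D2, D5}: its best feasible assignment gives total 266.
Compare {D3, D5}: its best feasible assignment gives total 270.
Every other set of open sites that can feasibly serve all demand totals ≥ 266 even under its best assignment. Minimum: 250.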